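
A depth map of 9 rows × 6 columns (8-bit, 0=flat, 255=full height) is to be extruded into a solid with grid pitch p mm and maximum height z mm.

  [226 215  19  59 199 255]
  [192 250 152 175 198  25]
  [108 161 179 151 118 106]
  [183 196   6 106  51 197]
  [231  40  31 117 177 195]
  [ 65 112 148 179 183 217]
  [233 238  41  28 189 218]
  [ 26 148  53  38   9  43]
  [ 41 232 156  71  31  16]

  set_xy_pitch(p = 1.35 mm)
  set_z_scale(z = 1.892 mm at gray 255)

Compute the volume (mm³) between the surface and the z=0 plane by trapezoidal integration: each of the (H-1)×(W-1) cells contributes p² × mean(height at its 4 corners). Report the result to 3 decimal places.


height_mm = gray/255 × 1.892; cell vol = 1.35² × mean(4 corners)
unit = 1.35² × 1.892 / (4×255) = 0.00338056 mm³ per gray-sum
row 0: Σ corner-gray over 5 cells = 3232  → 10.9260
row 1: Σ corner-gray over 5 cells = 3199  → 10.8144
row 2: Σ corner-gray over 5 cells = 2530  → 8.5528
row 3: Σ corner-gray over 5 cells = 2254  → 7.6198
row 4: Σ corner-gray over 5 cells = 2682  → 9.0667
row 5: Σ corner-gray over 5 cells = 2969  → 10.0369
row 6: Σ corner-gray over 5 cells = 2008  → 6.7882
row 7: Σ corner-gray over 5 cells = 1602  → 5.4157
Σ rows: total corner-gray = 20476  → 69.2203 mm³

69.220


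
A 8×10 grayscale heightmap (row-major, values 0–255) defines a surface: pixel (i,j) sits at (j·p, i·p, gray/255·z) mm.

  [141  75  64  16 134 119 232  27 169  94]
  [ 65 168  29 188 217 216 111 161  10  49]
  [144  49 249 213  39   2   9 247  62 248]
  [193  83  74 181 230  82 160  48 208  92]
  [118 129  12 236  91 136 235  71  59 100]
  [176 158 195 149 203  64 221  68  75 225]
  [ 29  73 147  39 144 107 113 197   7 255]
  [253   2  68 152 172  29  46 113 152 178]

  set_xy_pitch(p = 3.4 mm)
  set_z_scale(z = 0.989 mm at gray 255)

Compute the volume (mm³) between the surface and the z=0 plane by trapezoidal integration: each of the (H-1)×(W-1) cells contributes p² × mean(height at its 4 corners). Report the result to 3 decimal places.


height_mm = gray/255 × 0.989; cell vol = 3.4² × mean(4 corners)
unit = 3.4² × 0.989 / (4×255) = 0.0112087 mm³ per gray-sum
row 0: Σ corner-gray over 9 cells = 4221  → 47.3118
row 1: Σ corner-gray over 9 cells = 4446  → 49.8337
row 2: Σ corner-gray over 9 cells = 4549  → 50.9882
row 3: Σ corner-gray over 9 cells = 4573  → 51.2572
row 4: Σ corner-gray over 9 cells = 4823  → 54.0594
row 5: Σ corner-gray over 9 cells = 4605  → 51.6159
row 6: Σ corner-gray over 9 cells = 3837  → 43.0077
Σ rows: total corner-gray = 31054  → 348.0739 mm³

348.074


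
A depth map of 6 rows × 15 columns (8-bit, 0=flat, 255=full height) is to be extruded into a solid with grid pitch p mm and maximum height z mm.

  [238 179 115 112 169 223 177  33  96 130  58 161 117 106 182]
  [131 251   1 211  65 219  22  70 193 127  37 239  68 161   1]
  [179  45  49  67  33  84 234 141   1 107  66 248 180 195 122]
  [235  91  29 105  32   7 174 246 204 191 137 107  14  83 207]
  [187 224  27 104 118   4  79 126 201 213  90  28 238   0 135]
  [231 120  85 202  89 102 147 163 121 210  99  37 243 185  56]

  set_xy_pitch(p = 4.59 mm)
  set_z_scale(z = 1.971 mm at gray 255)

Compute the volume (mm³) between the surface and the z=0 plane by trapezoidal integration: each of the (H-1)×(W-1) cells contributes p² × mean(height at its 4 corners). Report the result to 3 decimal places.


1384.296

height_mm = gray/255 × 1.971; cell vol = 4.59² × mean(4 corners)
unit = 4.59² × 1.971 / (4×255) = 0.040711 mm³ per gray-sum
row 0: Σ corner-gray over 14 cells = 7232  → 294.4220
row 1: Σ corner-gray over 14 cells = 6661  → 271.1760
row 2: Σ corner-gray over 14 cells = 6483  → 263.9294
row 3: Σ corner-gray over 14 cells = 6508  → 264.9472
row 4: Σ corner-gray over 14 cells = 7119  → 289.8216
Σ rows: total corner-gray = 34003  → 1384.2963 mm³


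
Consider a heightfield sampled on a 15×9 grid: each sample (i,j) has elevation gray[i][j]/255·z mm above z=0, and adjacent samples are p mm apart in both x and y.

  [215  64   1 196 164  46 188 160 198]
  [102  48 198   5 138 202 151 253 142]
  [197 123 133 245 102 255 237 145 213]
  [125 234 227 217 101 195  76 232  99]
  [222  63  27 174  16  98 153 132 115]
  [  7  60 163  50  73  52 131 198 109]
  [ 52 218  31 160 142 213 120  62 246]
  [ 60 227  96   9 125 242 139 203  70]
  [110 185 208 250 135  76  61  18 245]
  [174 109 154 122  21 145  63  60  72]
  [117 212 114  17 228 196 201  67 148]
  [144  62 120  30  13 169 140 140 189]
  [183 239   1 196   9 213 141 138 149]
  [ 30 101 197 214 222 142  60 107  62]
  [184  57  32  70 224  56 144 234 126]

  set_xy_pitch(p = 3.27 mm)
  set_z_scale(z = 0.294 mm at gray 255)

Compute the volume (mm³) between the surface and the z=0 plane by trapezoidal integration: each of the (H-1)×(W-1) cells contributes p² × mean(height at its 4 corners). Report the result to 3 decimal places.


height_mm = gray/255 × 0.294; cell vol = 3.27² × mean(4 corners)
unit = 3.27² × 0.294 / (4×255) = 0.00308207 mm³ per gray-sum
row 0: Σ corner-gray over 8 cells = 4285  → 13.2067
row 1: Σ corner-gray over 8 cells = 5124  → 15.7925
row 2: Σ corner-gray over 8 cells = 5678  → 17.5000
row 3: Σ corner-gray over 8 cells = 4451  → 13.7183
row 4: Σ corner-gray over 8 cells = 3233  → 9.9643
row 5: Σ corner-gray over 8 cells = 3760  → 11.5886
row 6: Σ corner-gray over 8 cells = 4402  → 13.5673
row 7: Σ corner-gray over 8 cells = 4433  → 13.6628
row 8: Σ corner-gray over 8 cells = 3815  → 11.7581
row 9: Σ corner-gray over 8 cells = 3929  → 12.1095
row 10: Σ corner-gray over 8 cells = 4016  → 12.3776
row 11: Σ corner-gray over 8 cells = 3887  → 11.9800
row 12: Σ corner-gray over 8 cells = 4384  → 13.5118
row 13: Σ corner-gray over 8 cells = 4122  → 12.7043
Σ rows: total corner-gray = 59519  → 183.4418 mm³

183.442


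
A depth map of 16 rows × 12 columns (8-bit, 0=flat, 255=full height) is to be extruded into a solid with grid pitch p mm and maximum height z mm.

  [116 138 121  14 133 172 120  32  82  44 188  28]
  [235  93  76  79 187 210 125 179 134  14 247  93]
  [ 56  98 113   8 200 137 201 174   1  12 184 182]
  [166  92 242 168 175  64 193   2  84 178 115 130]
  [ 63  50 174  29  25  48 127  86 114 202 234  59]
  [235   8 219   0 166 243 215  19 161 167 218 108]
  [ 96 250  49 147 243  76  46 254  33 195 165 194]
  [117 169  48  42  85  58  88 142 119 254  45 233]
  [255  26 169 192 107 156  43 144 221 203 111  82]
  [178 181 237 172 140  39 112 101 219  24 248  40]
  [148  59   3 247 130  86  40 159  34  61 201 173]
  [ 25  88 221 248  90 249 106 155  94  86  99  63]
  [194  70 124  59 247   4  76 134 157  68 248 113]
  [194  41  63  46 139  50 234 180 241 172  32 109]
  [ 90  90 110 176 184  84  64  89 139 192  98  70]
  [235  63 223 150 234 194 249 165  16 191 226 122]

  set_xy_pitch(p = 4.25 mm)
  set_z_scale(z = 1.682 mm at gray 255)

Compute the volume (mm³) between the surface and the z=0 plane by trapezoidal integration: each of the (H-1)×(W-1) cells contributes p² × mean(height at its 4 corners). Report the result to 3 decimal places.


height_mm = gray/255 × 1.682; cell vol = 4.25² × mean(4 corners)
unit = 4.25² × 1.682 / (4×255) = 0.0297854 mm³ per gray-sum
row 0: Σ corner-gray over 11 cells = 5248  → 156.3139
row 1: Σ corner-gray over 11 cells = 5510  → 164.1176
row 2: Σ corner-gray over 11 cells = 5416  → 161.3178
row 3: Σ corner-gray over 11 cells = 5222  → 155.5394
row 4: Σ corner-gray over 11 cells = 5475  → 163.0752
row 5: Σ corner-gray over 11 cells = 6381  → 190.0607
row 6: Σ corner-gray over 11 cells = 5656  → 168.4663
row 7: Σ corner-gray over 11 cells = 5531  → 164.7431
row 8: Σ corner-gray over 11 cells = 6245  → 186.0099
row 9: Σ corner-gray over 11 cells = 5525  → 164.5644
row 10: Σ corner-gray over 11 cells = 5321  → 158.4882
row 11: Σ corner-gray over 11 cells = 5641  → 168.0195
row 12: Σ corner-gray over 11 cells = 5380  → 160.2455
row 13: Σ corner-gray over 11 cells = 5311  → 158.1903
row 14: Σ corner-gray over 11 cells = 6391  → 190.3586
Σ rows: total corner-gray = 84253  → 2509.5107 mm³

2509.511


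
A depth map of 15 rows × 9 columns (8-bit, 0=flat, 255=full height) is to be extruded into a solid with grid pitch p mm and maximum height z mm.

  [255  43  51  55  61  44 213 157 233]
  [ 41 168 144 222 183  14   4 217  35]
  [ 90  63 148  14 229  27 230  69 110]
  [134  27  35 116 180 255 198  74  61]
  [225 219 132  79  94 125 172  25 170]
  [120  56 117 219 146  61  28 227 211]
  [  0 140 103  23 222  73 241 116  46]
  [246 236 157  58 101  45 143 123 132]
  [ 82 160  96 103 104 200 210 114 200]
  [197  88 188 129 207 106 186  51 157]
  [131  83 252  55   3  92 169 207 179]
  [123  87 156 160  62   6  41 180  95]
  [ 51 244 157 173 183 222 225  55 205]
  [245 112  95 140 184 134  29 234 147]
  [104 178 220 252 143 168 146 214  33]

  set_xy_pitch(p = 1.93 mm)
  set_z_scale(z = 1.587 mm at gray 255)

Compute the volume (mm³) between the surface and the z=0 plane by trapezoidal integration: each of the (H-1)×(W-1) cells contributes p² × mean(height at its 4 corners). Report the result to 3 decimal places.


339.043

height_mm = gray/255 × 1.587; cell vol = 1.93² × mean(4 corners)
unit = 1.93² × 1.587 / (4×255) = 0.00579551 mm³ per gray-sum
row 0: Σ corner-gray over 8 cells = 3716  → 21.5361
row 1: Σ corner-gray over 8 cells = 3740  → 21.6752
row 2: Σ corner-gray over 8 cells = 3725  → 21.5883
row 3: Σ corner-gray over 8 cells = 4052  → 23.4834
row 4: Σ corner-gray over 8 cells = 4126  → 23.9123
row 5: Σ corner-gray over 8 cells = 3921  → 22.7242
row 6: Σ corner-gray over 8 cells = 3986  → 23.1009
row 7: Σ corner-gray over 8 cells = 4360  → 25.2684
row 8: Σ corner-gray over 8 cells = 4520  → 26.1957
row 9: Σ corner-gray over 8 cells = 4296  → 24.8975
row 10: Σ corner-gray over 8 cells = 3634  → 21.0609
row 11: Σ corner-gray over 8 cells = 4376  → 25.3611
row 12: Σ corner-gray over 8 cells = 5022  → 29.1050
row 13: Σ corner-gray over 8 cells = 5027  → 29.1340
Σ rows: total corner-gray = 58501  → 339.0429 mm³


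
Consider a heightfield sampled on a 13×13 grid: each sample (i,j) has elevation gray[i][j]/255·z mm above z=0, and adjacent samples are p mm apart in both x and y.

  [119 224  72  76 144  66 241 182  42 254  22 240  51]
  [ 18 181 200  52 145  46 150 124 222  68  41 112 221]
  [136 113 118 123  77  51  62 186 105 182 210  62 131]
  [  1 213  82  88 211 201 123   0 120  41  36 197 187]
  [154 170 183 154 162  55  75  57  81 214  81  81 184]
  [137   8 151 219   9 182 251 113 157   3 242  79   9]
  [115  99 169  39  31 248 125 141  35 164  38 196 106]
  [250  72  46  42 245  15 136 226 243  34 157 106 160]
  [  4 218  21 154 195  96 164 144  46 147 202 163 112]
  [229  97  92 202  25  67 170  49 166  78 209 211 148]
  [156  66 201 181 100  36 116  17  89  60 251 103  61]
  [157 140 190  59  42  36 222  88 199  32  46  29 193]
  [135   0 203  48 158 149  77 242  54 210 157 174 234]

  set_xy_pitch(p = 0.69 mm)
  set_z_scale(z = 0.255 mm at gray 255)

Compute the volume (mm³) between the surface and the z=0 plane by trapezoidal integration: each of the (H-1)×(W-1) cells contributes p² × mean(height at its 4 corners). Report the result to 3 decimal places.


8.371

height_mm = gray/255 × 0.255; cell vol = 0.69² × mean(4 corners)
unit = 0.69² × 0.255 / (4×255) = 0.000119025 mm³ per gray-sum
row 0: Σ corner-gray over 12 cells = 6217  → 0.7400
row 1: Σ corner-gray over 12 cells = 5766  → 0.6863
row 2: Σ corner-gray over 12 cells = 5657  → 0.6733
row 3: Σ corner-gray over 12 cells = 5776  → 0.6875
row 4: Σ corner-gray over 12 cells = 5938  → 0.7068
row 5: Σ corner-gray over 12 cells = 5765  → 0.6862
row 6: Σ corner-gray over 12 cells = 5845  → 0.6957
row 7: Σ corner-gray over 12 cells = 6270  → 0.7463
row 8: Σ corner-gray over 12 cells = 6325  → 0.7528
row 9: Σ corner-gray over 12 cells = 5766  → 0.6863
row 10: Σ corner-gray over 12 cells = 5173  → 0.6157
row 11: Σ corner-gray over 12 cells = 5829  → 0.6938
Σ rows: total corner-gray = 70327  → 8.3707 mm³


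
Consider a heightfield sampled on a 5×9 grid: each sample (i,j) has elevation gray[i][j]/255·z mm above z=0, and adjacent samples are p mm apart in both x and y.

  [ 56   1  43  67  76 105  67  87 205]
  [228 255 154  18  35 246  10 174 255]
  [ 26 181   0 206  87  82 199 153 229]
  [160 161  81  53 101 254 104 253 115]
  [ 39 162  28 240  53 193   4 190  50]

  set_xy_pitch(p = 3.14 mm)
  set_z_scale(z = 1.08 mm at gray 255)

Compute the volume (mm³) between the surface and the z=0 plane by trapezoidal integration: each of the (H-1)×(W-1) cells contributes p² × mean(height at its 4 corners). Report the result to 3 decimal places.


height_mm = gray/255 × 1.08; cell vol = 3.14² × mean(4 corners)
unit = 3.14² × 1.08 / (4×255) = 0.0104396 mm³ per gray-sum
row 0: Σ corner-gray over 8 cells = 3420  → 35.7034
row 1: Σ corner-gray over 8 cells = 4338  → 45.2869
row 2: Σ corner-gray over 8 cells = 4360  → 45.5166
row 3: Σ corner-gray over 8 cells = 4118  → 42.9902
Σ rows: total corner-gray = 16236  → 169.4970 mm³

169.497


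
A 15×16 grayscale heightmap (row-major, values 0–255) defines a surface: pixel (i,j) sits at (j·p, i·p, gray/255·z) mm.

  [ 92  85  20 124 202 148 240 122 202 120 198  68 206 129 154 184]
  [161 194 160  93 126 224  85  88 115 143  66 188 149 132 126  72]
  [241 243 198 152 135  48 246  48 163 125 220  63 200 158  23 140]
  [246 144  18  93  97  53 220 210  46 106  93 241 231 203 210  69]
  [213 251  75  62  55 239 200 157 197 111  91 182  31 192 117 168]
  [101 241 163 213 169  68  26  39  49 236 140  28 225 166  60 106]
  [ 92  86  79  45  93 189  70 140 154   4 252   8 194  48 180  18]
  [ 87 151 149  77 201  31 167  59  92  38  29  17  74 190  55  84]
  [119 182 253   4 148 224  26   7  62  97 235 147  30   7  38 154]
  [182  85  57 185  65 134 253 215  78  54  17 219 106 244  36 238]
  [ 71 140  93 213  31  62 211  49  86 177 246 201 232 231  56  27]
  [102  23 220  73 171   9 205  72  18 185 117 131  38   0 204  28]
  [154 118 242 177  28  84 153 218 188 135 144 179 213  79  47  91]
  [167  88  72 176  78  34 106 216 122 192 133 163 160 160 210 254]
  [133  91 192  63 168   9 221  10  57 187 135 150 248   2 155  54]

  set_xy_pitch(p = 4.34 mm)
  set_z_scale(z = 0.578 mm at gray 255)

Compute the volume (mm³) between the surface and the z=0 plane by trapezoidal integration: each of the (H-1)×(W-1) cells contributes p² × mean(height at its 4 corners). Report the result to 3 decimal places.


height_mm = gray/255 × 0.578; cell vol = 4.34² × mean(4 corners)
unit = 4.34² × 0.578 / (4×255) = 0.0106735 mm³ per gray-sum
row 0: Σ corner-gray over 15 cells = 8323  → 88.8356
row 1: Σ corner-gray over 15 cells = 8436  → 90.0417
row 2: Σ corner-gray over 15 cells = 8670  → 92.5393
row 3: Σ corner-gray over 15 cells = 8546  → 91.2158
row 4: Σ corner-gray over 15 cells = 8154  → 87.0318
row 5: Σ corner-gray over 15 cells = 7047  → 75.2162
row 6: Σ corner-gray over 15 cells = 6025  → 64.3079
row 7: Σ corner-gray over 15 cells = 6024  → 64.2972
row 8: Σ corner-gray over 15 cells = 7109  → 75.8780
row 9: Σ corner-gray over 15 cells = 8070  → 86.1352
row 10: Σ corner-gray over 15 cells = 7216  → 77.0200
row 11: Σ corner-gray over 15 cells = 7317  → 78.0980
row 12: Σ corner-gray over 15 cells = 8496  → 90.6821
row 13: Σ corner-gray over 15 cells = 7804  → 83.2960
Σ rows: total corner-gray = 107237  → 1144.5948 mm³

1144.595


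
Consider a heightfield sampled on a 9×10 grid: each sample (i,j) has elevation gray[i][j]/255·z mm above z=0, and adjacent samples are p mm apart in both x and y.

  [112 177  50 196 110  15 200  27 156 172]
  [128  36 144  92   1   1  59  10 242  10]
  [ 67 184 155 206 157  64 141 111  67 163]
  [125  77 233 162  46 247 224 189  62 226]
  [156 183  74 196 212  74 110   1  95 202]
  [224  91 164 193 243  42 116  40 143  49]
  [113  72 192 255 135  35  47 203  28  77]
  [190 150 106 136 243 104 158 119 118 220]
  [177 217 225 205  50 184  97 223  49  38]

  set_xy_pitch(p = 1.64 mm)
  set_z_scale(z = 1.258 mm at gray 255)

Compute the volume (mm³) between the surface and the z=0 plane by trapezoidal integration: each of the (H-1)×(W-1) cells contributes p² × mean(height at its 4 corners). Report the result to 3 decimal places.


121.783

height_mm = gray/255 × 1.258; cell vol = 1.64² × mean(4 corners)
unit = 1.64² × 1.258 / (4×255) = 0.00331717 mm³ per gray-sum
row 0: Σ corner-gray over 9 cells = 3454  → 11.4575
row 1: Σ corner-gray over 9 cells = 3708  → 12.3001
row 2: Σ corner-gray over 9 cells = 5231  → 17.3521
row 3: Σ corner-gray over 9 cells = 5079  → 16.8479
row 4: Σ corner-gray over 9 cells = 4585  → 15.2092
row 5: Σ corner-gray over 9 cells = 4461  → 14.7979
row 6: Σ corner-gray over 9 cells = 4802  → 15.9291
row 7: Σ corner-gray over 9 cells = 5393  → 17.8895
Σ rows: total corner-gray = 36713  → 121.7834 mm³


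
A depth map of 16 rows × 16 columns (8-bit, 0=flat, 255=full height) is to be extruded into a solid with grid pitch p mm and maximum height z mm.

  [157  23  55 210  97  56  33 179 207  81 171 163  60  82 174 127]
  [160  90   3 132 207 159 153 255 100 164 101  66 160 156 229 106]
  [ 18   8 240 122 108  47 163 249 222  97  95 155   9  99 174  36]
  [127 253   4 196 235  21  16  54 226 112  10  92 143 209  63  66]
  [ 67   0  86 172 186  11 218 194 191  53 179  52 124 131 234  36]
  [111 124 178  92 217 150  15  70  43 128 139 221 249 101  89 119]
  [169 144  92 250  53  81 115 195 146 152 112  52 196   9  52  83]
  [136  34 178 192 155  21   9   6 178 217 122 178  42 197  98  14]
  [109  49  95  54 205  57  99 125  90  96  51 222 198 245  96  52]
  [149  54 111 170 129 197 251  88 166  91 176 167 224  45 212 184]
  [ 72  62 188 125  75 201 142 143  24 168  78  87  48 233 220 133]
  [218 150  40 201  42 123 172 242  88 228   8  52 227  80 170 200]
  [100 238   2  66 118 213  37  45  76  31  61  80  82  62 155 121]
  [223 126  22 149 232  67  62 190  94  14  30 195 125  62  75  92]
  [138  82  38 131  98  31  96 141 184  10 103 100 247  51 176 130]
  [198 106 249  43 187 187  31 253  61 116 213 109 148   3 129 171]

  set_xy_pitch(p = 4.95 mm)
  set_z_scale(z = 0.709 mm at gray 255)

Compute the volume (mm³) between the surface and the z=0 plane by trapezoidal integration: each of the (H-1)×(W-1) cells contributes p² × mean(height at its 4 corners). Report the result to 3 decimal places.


1863.789

height_mm = gray/255 × 0.709; cell vol = 4.95² × mean(4 corners)
unit = 4.95² × 0.709 / (4×255) = 0.0170316 mm³ per gray-sum
row 0: Σ corner-gray over 15 cells = 7682  → 130.8371
row 1: Σ corner-gray over 15 cells = 7846  → 133.6302
row 2: Σ corner-gray over 15 cells = 7091  → 120.7714
row 3: Σ corner-gray over 15 cells = 7226  → 123.0706
row 4: Σ corner-gray over 15 cells = 7627  → 129.9003
row 5: Σ corner-gray over 15 cells = 7412  → 126.2385
row 6: Σ corner-gray over 15 cells = 6954  → 118.4380
row 7: Σ corner-gray over 15 cells = 6929  → 118.0122
row 8: Σ corner-gray over 15 cells = 8020  → 136.5938
row 9: Σ corner-gray over 15 cells = 8288  → 141.1582
row 10: Σ corner-gray over 15 cells = 7857  → 133.8176
row 11: Σ corner-gray over 15 cells = 6817  → 116.1047
row 12: Σ corner-gray over 15 cells = 5954  → 101.4064
row 13: Σ corner-gray over 15 cells = 6445  → 109.7689
row 14: Σ corner-gray over 15 cells = 7283  → 124.0414
Σ rows: total corner-gray = 109431  → 1863.7894 mm³


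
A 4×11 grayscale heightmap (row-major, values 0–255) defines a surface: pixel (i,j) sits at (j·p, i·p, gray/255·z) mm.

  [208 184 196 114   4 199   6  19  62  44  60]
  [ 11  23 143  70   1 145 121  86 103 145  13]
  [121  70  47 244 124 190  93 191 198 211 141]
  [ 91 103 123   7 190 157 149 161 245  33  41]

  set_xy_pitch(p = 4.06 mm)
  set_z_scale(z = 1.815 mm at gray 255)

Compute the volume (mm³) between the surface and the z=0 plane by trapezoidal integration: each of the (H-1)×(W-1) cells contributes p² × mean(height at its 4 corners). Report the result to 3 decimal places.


height_mm = gray/255 × 1.815; cell vol = 4.06² × mean(4 corners)
unit = 4.06² × 1.815 / (4×255) = 0.0293311 mm³ per gray-sum
row 0: Σ corner-gray over 10 cells = 3622  → 106.2373
row 1: Σ corner-gray over 10 cells = 4696  → 137.7389
row 2: Σ corner-gray over 10 cells = 5466  → 160.3239
Σ rows: total corner-gray = 13784  → 404.3000 mm³

404.300


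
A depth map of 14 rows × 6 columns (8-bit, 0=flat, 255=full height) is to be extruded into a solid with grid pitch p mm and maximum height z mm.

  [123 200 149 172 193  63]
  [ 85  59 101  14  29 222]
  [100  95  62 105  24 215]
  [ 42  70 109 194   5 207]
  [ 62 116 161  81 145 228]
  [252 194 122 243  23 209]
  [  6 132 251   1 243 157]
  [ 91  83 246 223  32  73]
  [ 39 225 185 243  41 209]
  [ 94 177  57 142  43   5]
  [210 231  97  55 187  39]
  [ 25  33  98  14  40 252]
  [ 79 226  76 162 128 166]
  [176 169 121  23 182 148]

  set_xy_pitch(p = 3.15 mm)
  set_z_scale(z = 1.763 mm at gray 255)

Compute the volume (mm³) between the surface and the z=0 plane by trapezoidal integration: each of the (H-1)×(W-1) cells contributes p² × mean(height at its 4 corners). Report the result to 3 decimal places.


541.162

height_mm = gray/255 × 1.763; cell vol = 3.15² × mean(4 corners)
unit = 3.15² × 1.763 / (4×255) = 0.0171504 mm³ per gray-sum
row 0: Σ corner-gray over 5 cells = 2327  → 39.9089
row 1: Σ corner-gray over 5 cells = 1600  → 27.4406
row 2: Σ corner-gray over 5 cells = 1892  → 32.4485
row 3: Σ corner-gray over 5 cells = 2301  → 39.4630
row 4: Σ corner-gray over 5 cells = 2921  → 50.0962
row 5: Σ corner-gray over 5 cells = 3042  → 52.1714
row 6: Σ corner-gray over 5 cells = 2749  → 47.1463
row 7: Σ corner-gray over 5 cells = 2968  → 50.9023
row 8: Σ corner-gray over 5 cells = 2573  → 44.1279
row 9: Σ corner-gray over 5 cells = 2326  → 39.8917
row 10: Σ corner-gray over 5 cells = 2036  → 34.9181
row 11: Σ corner-gray over 5 cells = 2076  → 35.6041
row 12: Σ corner-gray over 5 cells = 2743  → 47.0434
Σ rows: total corner-gray = 31554  → 541.1625 mm³


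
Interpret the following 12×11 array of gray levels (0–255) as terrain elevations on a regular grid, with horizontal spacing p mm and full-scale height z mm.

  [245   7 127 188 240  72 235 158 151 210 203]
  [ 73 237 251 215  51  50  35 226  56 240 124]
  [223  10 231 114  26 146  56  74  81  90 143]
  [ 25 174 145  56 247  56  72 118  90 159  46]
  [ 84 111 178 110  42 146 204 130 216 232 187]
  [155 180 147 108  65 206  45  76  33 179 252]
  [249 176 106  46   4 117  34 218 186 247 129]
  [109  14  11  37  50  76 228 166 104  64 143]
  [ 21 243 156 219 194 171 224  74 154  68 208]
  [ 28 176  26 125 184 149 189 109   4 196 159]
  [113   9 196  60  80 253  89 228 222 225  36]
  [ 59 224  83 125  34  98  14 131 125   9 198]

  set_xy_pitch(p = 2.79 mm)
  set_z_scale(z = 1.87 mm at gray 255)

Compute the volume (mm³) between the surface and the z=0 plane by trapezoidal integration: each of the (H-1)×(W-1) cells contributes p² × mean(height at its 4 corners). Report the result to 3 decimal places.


808.658

height_mm = gray/255 × 1.87; cell vol = 2.79² × mean(4 corners)
unit = 2.79² × 1.87 / (4×255) = 0.0142709 mm³ per gray-sum
row 0: Σ corner-gray over 10 cells = 6143  → 87.6658
row 1: Σ corner-gray over 10 cells = 4941  → 70.5123
row 2: Σ corner-gray over 10 cells = 4327  → 61.7500
row 3: Σ corner-gray over 10 cells = 5314  → 75.8353
row 4: Σ corner-gray over 10 cells = 5494  → 78.4040
row 5: Σ corner-gray over 10 cells = 5131  → 73.2237
row 6: Σ corner-gray over 10 cells = 4398  → 62.7632
row 7: Σ corner-gray over 10 cells = 4987  → 71.1687
row 8: Σ corner-gray over 10 cells = 5738  → 81.8861
row 9: Σ corner-gray over 10 cells = 5376  → 76.7201
row 10: Σ corner-gray over 10 cells = 4816  → 68.7284
Σ rows: total corner-gray = 56665  → 808.6577 mm³


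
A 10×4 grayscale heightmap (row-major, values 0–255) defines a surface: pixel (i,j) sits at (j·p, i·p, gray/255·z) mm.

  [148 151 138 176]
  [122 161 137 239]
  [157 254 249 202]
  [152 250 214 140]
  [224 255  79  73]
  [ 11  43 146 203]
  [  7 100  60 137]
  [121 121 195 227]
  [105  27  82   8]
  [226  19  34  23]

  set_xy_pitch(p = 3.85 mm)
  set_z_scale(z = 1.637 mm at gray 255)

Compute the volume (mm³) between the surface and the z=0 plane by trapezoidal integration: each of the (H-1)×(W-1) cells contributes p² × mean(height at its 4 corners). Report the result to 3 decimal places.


height_mm = gray/255 × 1.637; cell vol = 3.85² × mean(4 corners)
unit = 3.85² × 1.637 / (4×255) = 0.0237887 mm³ per gray-sum
row 0: Σ corner-gray over 3 cells = 1859  → 44.2231
row 1: Σ corner-gray over 3 cells = 2322  → 55.2373
row 2: Σ corner-gray over 3 cells = 2585  → 61.4937
row 3: Σ corner-gray over 3 cells = 2185  → 51.9782
row 4: Σ corner-gray over 3 cells = 1557  → 37.0389
row 5: Σ corner-gray over 3 cells = 1056  → 25.1208
row 6: Σ corner-gray over 3 cells = 1444  → 34.3508
row 7: Σ corner-gray over 3 cells = 1311  → 31.1869
row 8: Σ corner-gray over 3 cells = 686  → 16.3190
Σ rows: total corner-gray = 15005  → 356.9488 mm³

356.949


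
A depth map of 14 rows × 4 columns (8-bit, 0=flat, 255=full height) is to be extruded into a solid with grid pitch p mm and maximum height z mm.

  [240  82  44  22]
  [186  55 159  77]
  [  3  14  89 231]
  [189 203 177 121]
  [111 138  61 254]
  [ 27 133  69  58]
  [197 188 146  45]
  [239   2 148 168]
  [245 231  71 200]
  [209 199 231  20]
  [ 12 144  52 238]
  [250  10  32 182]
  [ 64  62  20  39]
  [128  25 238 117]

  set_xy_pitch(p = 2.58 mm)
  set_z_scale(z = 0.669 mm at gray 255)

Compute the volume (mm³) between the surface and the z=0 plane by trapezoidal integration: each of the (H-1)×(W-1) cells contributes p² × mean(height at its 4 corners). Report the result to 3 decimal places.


height_mm = gray/255 × 0.669; cell vol = 2.58² × mean(4 corners)
unit = 2.58² × 0.669 / (4×255) = 0.00436582 mm³ per gray-sum
row 0: Σ corner-gray over 3 cells = 1205  → 5.2608
row 1: Σ corner-gray over 3 cells = 1131  → 4.9377
row 2: Σ corner-gray over 3 cells = 1510  → 6.5924
row 3: Σ corner-gray over 3 cells = 1833  → 8.0025
row 4: Σ corner-gray over 3 cells = 1252  → 5.4660
row 5: Σ corner-gray over 3 cells = 1399  → 6.1078
row 6: Σ corner-gray over 3 cells = 1617  → 7.0595
row 7: Σ corner-gray over 3 cells = 1756  → 7.6664
row 8: Σ corner-gray over 3 cells = 2138  → 9.3341
row 9: Σ corner-gray over 3 cells = 1731  → 7.5572
row 10: Σ corner-gray over 3 cells = 1158  → 5.0556
row 11: Σ corner-gray over 3 cells = 783  → 3.4184
row 12: Σ corner-gray over 3 cells = 1038  → 4.5317
Σ rows: total corner-gray = 18551  → 80.9902 mm³

80.990


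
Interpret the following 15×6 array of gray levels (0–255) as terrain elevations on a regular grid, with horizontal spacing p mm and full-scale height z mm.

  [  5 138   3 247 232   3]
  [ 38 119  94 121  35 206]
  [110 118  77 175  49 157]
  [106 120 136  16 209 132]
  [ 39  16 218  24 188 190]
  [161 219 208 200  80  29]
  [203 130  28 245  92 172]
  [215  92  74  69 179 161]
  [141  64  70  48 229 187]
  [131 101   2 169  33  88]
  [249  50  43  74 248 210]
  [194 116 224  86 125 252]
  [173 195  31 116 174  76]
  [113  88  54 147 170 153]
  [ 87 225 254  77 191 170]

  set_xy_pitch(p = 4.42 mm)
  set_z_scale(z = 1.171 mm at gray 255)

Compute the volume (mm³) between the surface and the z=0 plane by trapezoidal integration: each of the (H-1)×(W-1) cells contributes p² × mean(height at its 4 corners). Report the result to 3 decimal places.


778.787

height_mm = gray/255 × 1.171; cell vol = 4.42² × mean(4 corners)
unit = 4.42² × 1.171 / (4×255) = 0.0224286 mm³ per gray-sum
row 0: Σ corner-gray over 5 cells = 2230  → 50.0157
row 1: Σ corner-gray over 5 cells = 2087  → 46.8084
row 2: Σ corner-gray over 5 cells = 2305  → 51.6978
row 3: Σ corner-gray over 5 cells = 2321  → 52.0567
row 4: Σ corner-gray over 5 cells = 2725  → 61.1178
row 5: Σ corner-gray over 5 cells = 2969  → 66.5904
row 6: Σ corner-gray over 5 cells = 2569  → 57.6190
row 7: Σ corner-gray over 5 cells = 2354  → 52.7968
row 8: Σ corner-gray over 5 cells = 1979  → 44.3861
row 9: Σ corner-gray over 5 cells = 2118  → 47.5037
row 10: Σ corner-gray over 5 cells = 2837  → 63.6298
row 11: Σ corner-gray over 5 cells = 2829  → 63.4504
row 12: Σ corner-gray over 5 cells = 2465  → 55.2864
row 13: Σ corner-gray over 5 cells = 2935  → 65.8278
Σ rows: total corner-gray = 34723  → 778.7867 mm³


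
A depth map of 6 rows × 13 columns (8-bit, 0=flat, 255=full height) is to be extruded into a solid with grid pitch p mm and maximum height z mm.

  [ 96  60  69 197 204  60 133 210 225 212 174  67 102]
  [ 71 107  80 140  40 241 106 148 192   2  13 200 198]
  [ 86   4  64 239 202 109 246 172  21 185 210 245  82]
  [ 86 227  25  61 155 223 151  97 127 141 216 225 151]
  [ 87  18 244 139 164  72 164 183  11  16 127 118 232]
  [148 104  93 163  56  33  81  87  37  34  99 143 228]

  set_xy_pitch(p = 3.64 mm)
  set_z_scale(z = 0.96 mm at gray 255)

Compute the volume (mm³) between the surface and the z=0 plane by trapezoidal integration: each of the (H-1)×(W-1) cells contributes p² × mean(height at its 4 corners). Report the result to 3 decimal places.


388.098

height_mm = gray/255 × 0.96; cell vol = 3.64² × mean(4 corners)
unit = 3.64² × 0.96 / (4×255) = 0.0124702 mm³ per gray-sum
row 0: Σ corner-gray over 12 cells = 6227  → 77.6520
row 1: Σ corner-gray over 12 cells = 6369  → 79.4228
row 2: Σ corner-gray over 12 cells = 7095  → 88.4762
row 3: Σ corner-gray over 12 cells = 6364  → 79.3604
row 4: Σ corner-gray over 12 cells = 5067  → 63.1866
Σ rows: total corner-gray = 31122  → 388.0979 mm³


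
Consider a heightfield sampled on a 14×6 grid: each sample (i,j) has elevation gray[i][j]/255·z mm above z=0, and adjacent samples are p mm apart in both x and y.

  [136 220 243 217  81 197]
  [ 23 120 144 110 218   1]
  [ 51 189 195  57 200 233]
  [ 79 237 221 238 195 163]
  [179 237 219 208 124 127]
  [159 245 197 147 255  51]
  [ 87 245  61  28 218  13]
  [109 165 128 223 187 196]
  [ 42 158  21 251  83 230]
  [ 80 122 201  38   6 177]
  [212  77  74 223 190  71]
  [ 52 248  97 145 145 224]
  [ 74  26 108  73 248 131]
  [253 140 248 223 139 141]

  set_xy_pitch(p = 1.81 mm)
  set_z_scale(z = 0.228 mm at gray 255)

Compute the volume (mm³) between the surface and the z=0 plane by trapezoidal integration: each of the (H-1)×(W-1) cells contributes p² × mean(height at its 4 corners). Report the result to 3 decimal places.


height_mm = gray/255 × 0.228; cell vol = 1.81² × mean(4 corners)
unit = 1.81² × 0.228 / (4×255) = 0.000732305 mm³ per gray-sum
row 0: Σ corner-gray over 5 cells = 3063  → 2.2430
row 1: Σ corner-gray over 5 cells = 2774  → 2.0314
row 2: Σ corner-gray over 5 cells = 3590  → 2.6290
row 3: Σ corner-gray over 5 cells = 3906  → 2.8604
row 4: Σ corner-gray over 5 cells = 3780  → 2.7681
row 5: Σ corner-gray over 5 cells = 3102  → 2.2716
row 6: Σ corner-gray over 5 cells = 2915  → 2.1347
row 7: Σ corner-gray over 5 cells = 3009  → 2.2035
row 8: Σ corner-gray over 5 cells = 2289  → 1.6762
row 9: Σ corner-gray over 5 cells = 2402  → 1.7590
row 10: Σ corner-gray over 5 cells = 2957  → 2.1654
row 11: Σ corner-gray over 5 cells = 2661  → 1.9487
row 12: Σ corner-gray over 5 cells = 3009  → 2.2035
Σ rows: total corner-gray = 39457  → 28.8945 mm³

28.895


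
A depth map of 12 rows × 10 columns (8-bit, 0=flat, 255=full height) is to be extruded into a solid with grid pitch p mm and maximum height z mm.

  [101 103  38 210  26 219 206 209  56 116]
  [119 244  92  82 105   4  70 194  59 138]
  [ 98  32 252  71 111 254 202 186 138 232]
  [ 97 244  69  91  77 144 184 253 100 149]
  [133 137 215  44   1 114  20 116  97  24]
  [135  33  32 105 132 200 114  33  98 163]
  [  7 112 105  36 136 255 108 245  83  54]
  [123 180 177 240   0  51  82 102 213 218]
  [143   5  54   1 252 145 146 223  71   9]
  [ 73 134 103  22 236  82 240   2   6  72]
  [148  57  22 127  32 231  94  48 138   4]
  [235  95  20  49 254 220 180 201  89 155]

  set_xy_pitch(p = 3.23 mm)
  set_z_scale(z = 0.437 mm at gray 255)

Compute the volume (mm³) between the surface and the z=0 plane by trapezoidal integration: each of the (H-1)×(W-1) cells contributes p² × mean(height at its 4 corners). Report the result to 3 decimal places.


height_mm = gray/255 × 0.437; cell vol = 3.23² × mean(4 corners)
unit = 3.23² × 0.437 / (4×255) = 0.00446978 mm³ per gray-sum
row 0: Σ corner-gray over 9 cells = 4308  → 19.2558
row 1: Σ corner-gray over 9 cells = 4779  → 21.3611
row 2: Σ corner-gray over 9 cells = 5392  → 24.1011
row 3: Σ corner-gray over 9 cells = 4215  → 18.8401
row 4: Σ corner-gray over 9 cells = 3437  → 15.3626
row 5: Σ corner-gray over 9 cells = 4013  → 17.9372
row 6: Σ corner-gray over 9 cells = 4652  → 20.7934
row 7: Σ corner-gray over 9 cells = 4377  → 19.5642
row 8: Σ corner-gray over 9 cells = 3741  → 16.7215
row 9: Σ corner-gray over 9 cells = 3445  → 15.3984
row 10: Σ corner-gray over 9 cells = 4256  → 19.0234
Σ rows: total corner-gray = 46615  → 208.3589 mm³

208.359


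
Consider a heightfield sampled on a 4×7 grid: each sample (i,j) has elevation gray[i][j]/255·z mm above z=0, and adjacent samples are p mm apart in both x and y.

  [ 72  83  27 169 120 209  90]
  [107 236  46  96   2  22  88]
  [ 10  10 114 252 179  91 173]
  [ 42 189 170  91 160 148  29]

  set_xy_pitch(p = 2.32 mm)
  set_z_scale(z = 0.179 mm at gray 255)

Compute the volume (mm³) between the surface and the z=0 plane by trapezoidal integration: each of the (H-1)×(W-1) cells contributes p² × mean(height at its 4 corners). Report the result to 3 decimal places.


height_mm = gray/255 × 0.179; cell vol = 2.32² × mean(4 corners)
unit = 2.32² × 0.179 / (4×255) = 0.000944558 mm³ per gray-sum
row 0: Σ corner-gray over 6 cells = 2377  → 2.2452
row 1: Σ corner-gray over 6 cells = 2474  → 2.3368
row 2: Σ corner-gray over 6 cells = 3062  → 2.8922
Σ rows: total corner-gray = 7913  → 7.4743 mm³

7.474


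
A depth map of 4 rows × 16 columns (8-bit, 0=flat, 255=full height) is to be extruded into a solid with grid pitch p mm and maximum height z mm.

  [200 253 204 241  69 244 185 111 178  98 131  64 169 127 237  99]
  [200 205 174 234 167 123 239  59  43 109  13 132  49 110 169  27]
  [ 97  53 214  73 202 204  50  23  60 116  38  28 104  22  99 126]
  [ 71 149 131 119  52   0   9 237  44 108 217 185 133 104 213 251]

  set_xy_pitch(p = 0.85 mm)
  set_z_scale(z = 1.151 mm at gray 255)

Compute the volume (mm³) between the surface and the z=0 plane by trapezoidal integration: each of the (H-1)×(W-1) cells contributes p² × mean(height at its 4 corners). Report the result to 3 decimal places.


17.931

height_mm = gray/255 × 1.151; cell vol = 0.85² × mean(4 corners)
unit = 0.85² × 1.151 / (4×255) = 0.000815292 mm³ per gray-sum
row 0: Σ corner-gray over 15 cells = 8800  → 7.1746
row 1: Σ corner-gray over 15 cells = 6674  → 5.4413
row 2: Σ corner-gray over 15 cells = 6519  → 5.3149
Σ rows: total corner-gray = 21993  → 17.9307 mm³


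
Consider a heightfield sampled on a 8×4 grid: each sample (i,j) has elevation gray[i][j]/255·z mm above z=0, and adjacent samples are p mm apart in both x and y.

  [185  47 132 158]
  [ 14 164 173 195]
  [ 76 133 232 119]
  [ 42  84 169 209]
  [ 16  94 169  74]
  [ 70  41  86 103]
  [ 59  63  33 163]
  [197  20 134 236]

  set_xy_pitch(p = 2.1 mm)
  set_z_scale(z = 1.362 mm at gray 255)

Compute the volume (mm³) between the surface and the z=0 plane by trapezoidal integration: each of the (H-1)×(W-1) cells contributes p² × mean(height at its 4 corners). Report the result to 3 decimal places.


height_mm = gray/255 × 1.362; cell vol = 2.1² × mean(4 corners)
unit = 2.1² × 1.362 / (4×255) = 0.00588865 mm³ per gray-sum
row 0: Σ corner-gray over 3 cells = 1584  → 9.3276
row 1: Σ corner-gray over 3 cells = 1808  → 10.6467
row 2: Σ corner-gray over 3 cells = 1682  → 9.9047
row 3: Σ corner-gray over 3 cells = 1373  → 8.0851
row 4: Σ corner-gray over 3 cells = 1043  → 6.1419
row 5: Σ corner-gray over 3 cells = 841  → 4.9524
row 6: Σ corner-gray over 3 cells = 1155  → 6.8014
Σ rows: total corner-gray = 9486  → 55.8597 mm³

55.860


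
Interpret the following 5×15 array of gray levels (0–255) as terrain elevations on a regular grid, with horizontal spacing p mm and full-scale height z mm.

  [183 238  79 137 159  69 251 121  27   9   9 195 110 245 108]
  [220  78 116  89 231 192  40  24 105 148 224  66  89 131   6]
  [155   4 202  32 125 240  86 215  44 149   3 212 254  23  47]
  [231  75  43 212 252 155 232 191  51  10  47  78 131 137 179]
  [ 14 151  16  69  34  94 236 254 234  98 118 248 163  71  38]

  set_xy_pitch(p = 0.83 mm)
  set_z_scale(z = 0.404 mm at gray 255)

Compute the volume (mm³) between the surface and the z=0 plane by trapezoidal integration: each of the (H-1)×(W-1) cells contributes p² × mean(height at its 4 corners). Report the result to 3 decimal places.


height_mm = gray/255 × 0.404; cell vol = 0.83² × mean(4 corners)
unit = 0.83² × 0.404 / (4×255) = 0.000272858 mm³ per gray-sum
row 0: Σ corner-gray over 14 cells = 6881  → 1.8775
row 1: Σ corner-gray over 14 cells = 6672  → 1.8205
row 2: Σ corner-gray over 14 cells = 7018  → 1.9149
row 3: Σ corner-gray over 14 cells = 7262  → 1.9815
Σ rows: total corner-gray = 27833  → 7.5945 mm³

7.594


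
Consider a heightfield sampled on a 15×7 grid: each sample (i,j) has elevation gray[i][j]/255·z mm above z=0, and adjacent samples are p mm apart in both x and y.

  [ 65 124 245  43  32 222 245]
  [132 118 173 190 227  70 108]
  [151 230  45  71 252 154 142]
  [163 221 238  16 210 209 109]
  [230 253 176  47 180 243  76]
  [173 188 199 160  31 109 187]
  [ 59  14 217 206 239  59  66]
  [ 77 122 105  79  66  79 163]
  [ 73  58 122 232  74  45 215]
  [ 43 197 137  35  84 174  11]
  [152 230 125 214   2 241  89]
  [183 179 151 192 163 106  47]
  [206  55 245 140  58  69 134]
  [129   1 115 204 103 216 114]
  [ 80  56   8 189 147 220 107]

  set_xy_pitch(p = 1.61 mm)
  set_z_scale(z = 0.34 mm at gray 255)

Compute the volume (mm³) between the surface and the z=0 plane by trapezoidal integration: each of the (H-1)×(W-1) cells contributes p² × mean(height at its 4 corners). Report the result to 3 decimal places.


height_mm = gray/255 × 0.34; cell vol = 1.61² × mean(4 corners)
unit = 1.61² × 0.34 / (4×255) = 0.000864033 mm³ per gray-sum
row 0: Σ corner-gray over 6 cells = 3438  → 2.9705
row 1: Σ corner-gray over 6 cells = 3593  → 3.1045
row 2: Σ corner-gray over 6 cells = 3857  → 3.3326
row 3: Σ corner-gray over 6 cells = 4164  → 3.5978
row 4: Σ corner-gray over 6 cells = 3838  → 3.3162
row 5: Σ corner-gray over 6 cells = 3329  → 2.8764
row 6: Σ corner-gray over 6 cells = 2737  → 2.3649
row 7: Σ corner-gray over 6 cells = 2492  → 2.1532
row 8: Σ corner-gray over 6 cells = 2658  → 2.2966
row 9: Σ corner-gray over 6 cells = 3173  → 2.7416
row 10: Σ corner-gray over 6 cells = 3677  → 3.1771
row 11: Σ corner-gray over 6 cells = 3286  → 2.8392
row 12: Σ corner-gray over 6 cells = 2995  → 2.5878
row 13: Σ corner-gray over 6 cells = 2948  → 2.5472
Σ rows: total corner-gray = 46185  → 39.9054 mm³

39.905


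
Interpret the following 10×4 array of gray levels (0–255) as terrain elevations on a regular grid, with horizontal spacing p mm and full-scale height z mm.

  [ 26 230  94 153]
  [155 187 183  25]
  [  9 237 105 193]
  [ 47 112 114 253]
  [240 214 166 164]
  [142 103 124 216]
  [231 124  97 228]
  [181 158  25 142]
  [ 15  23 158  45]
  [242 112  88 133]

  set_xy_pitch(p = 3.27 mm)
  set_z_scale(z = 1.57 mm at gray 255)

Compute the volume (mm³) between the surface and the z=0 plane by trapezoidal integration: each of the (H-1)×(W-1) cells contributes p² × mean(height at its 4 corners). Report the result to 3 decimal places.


height_mm = gray/255 × 1.57; cell vol = 3.27² × mean(4 corners)
unit = 3.27² × 1.57 / (4×255) = 0.0164587 mm³ per gray-sum
row 0: Σ corner-gray over 3 cells = 1747  → 28.7533
row 1: Σ corner-gray over 3 cells = 1806  → 29.7244
row 2: Σ corner-gray over 3 cells = 1638  → 26.9593
row 3: Σ corner-gray over 3 cells = 1916  → 31.5348
row 4: Σ corner-gray over 3 cells = 1976  → 32.5224
row 5: Σ corner-gray over 3 cells = 1713  → 28.1937
row 6: Σ corner-gray over 3 cells = 1590  → 26.1693
row 7: Σ corner-gray over 3 cells = 1111  → 18.2856
row 8: Σ corner-gray over 3 cells = 1197  → 19.7010
Σ rows: total corner-gray = 14694  → 241.8438 mm³

241.844
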